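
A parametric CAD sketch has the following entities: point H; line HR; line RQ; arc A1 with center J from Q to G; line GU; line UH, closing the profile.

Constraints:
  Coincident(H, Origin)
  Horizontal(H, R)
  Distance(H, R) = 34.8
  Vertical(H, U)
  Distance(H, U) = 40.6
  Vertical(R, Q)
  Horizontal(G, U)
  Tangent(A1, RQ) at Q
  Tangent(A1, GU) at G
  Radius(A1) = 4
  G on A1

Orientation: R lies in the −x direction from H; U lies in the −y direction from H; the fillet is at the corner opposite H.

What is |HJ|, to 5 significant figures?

47.835

H is at the origin; H and R share the same y with |HR| = 34.8 and R on the −x side, so R = (-34.800, 0.0000). H and U share the same x with |HU| = 40.6 and U on the −y side, so U = (0.0000, -40.600). The virtual corner opposite H is at (-34.800, -40.600). The tangent condition forces JQ to be normal to RQ and since A1 is tangent to GU there, JG ⟂ GU, with radius 4.0, so the center J sits 4.0 in from both sides at J = (-30.800, -36.600). Then |HJ| = |J − H| = 47.835.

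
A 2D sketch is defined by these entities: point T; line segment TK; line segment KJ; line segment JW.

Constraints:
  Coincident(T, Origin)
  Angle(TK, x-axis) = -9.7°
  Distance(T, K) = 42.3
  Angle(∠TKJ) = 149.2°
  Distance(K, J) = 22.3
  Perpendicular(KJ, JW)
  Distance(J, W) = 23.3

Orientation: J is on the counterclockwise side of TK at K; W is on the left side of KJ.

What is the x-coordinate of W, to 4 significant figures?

54.11

T is at the origin; TK runs at -9.7° with length 42.3, so K = 42.3·(cos -9.7°, sin -9.7°) = (41.70, -7.127). ∠TKJ = 149.2°, so KJ runs at -9.7° + (180° − 149.2°) = 21.10° from the x-axis; with |KJ| = 22.3, J = K + 22.3·(cos 21.10°, sin 21.10°) = (62.50, 0.9008). The perpendicularity gives JW at right angles to KJ; with |JW| = 23.3 on the left of KJ, W = J + 23.3·(-0.3600, 0.9330) = (54.11, 22.64). So W.x = 54.11.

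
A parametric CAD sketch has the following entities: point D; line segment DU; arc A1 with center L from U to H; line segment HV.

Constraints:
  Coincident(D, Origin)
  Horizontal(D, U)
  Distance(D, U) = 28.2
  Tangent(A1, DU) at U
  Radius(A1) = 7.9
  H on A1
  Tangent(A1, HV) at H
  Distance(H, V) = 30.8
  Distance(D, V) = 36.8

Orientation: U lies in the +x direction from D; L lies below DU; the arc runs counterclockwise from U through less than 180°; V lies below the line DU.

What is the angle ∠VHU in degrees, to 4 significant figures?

143.6°

Checks: D.y = 0.00, U.y = 0.00 ✓; |LH| = 7.900 ✓; ∠(LH, HV) = 90.00° ✓; |HV| = 30.80 ✓; |DV| = 36.80 ✓.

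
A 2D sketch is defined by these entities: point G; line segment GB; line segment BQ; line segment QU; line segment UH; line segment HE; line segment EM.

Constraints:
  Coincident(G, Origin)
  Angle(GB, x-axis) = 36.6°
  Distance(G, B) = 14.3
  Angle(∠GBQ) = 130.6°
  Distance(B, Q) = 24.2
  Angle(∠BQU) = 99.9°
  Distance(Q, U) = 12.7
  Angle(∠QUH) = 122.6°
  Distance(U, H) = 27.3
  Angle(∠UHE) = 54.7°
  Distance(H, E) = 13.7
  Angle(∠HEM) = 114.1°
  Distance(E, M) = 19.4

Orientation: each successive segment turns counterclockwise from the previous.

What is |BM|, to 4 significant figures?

22.34

∠UHE = 54.7° gives HE at -11.20° from the x-axis; with |HE| = 13.7, E = (-5.523, 14.26). ∠HEM = 114.1° gives EM at 54.70° from the x-axis; with |EM| = 19.4, M = (5.687, 30.10). Then |BM| = |M − B| = 22.34.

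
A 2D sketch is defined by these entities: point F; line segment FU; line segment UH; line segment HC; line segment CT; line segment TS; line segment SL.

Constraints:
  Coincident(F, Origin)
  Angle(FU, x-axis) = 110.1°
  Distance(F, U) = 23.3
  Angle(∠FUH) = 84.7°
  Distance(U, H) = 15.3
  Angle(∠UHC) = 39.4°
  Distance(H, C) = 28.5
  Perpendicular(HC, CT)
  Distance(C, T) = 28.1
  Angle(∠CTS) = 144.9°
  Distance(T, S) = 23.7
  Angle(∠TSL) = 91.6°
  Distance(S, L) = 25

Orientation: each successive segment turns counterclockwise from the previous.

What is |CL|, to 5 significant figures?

48.204

F is at the origin; FU runs at 110.1° with length 23.3, so U = (-8.0073, 21.881). ∠FUH = 84.7° gives UH at -154.60° from the x-axis; with |UH| = 15.3, H = (-21.828, 15.318). ∠UHC = 39.4° gives HC at -14.000° from the x-axis; with |HC| = 28.5, C = (5.8251, 8.4234). HC is perpendicular to CT, so CT runs at 76.000°; with |CT| = 28.1, T = (12.623, 35.689). ∠CTS = 144.9° gives TS at 111.10° from the x-axis; with |TS| = 23.7, S = (4.0912, 57.800). ∠TSL = 91.6° gives SL at -160.50° from the x-axis; with |SL| = 25.0, L = (-19.475, 49.455). Then |CL| = |L − C| = 48.204.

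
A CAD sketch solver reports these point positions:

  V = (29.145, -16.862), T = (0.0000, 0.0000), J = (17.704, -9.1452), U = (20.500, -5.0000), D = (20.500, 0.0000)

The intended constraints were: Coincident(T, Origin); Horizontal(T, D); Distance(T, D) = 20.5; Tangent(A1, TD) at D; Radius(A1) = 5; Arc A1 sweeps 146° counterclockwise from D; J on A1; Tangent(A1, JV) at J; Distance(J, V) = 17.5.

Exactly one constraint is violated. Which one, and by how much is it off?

Distance(J, V) = 17.5 — off by 3.70.

T = (0.00, 0.00) ✓; T.y = 0.00, D.y = 0.00 ✓; |TD| = 20.50 ✓; ∠(UD, DT) = 90.00° ✓; |UD| = 5.000 ✓; bearing(U→J) − bearing(U→D) = 146.0° ✓; |UJ| = 5.000 ✓; ∠(UJ, JV) = 90.00° ✓; |JV| = 13.80 ✗.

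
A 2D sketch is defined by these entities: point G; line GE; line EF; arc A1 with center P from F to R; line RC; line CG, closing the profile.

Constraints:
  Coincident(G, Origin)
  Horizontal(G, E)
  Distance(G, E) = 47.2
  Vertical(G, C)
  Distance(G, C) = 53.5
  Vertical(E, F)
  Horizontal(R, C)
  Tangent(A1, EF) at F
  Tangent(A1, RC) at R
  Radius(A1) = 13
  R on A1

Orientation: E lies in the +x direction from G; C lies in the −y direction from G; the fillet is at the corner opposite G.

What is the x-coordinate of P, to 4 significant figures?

34.20

G and C share the same x with |GC| = 53.5 and C on the −y side, so C = (0.000, -53.50). The virtual corner opposite G is at (47.20, -53.50). A1 meets EF tangentially, so PF is at right angles to EF and the tangent condition forces PR to be normal to RC, with radius 13.0, so the center P sits 13.0 in from both sides at P = (34.20, -40.50). So P.x = 34.20.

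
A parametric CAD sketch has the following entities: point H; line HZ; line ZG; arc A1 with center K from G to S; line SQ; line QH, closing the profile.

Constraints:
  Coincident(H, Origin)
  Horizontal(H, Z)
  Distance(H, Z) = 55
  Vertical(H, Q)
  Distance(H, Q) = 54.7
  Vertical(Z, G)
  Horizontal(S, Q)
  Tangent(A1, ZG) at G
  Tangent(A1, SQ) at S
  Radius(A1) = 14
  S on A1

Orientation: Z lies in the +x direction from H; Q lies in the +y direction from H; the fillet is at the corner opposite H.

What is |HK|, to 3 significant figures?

57.8

HQ is vertical with |HQ| = 54.7 and Q on the +y side, so Q = (0.00, 54.7). The virtual corner opposite H is at (55.0, 54.7). A1 meets ZG tangentially, so KG is at right angles to ZG and the tangent condition forces KS to be normal to SQ, with radius 14.0, so the center K sits 14.0 in from both sides at K = (41.0, 40.7). Then |HK| = |K − H| = 57.8.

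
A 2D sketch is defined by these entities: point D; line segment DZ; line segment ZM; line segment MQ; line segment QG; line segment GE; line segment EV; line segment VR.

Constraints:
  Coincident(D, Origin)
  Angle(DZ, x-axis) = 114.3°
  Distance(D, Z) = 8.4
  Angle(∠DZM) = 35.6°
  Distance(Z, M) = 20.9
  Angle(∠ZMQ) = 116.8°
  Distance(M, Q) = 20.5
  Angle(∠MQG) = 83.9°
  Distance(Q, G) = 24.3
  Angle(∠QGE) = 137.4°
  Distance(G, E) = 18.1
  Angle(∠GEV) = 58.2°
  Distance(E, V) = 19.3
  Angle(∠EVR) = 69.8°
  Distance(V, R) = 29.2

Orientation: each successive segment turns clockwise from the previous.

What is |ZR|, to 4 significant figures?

39.44

D is at the origin; DZ runs at 114.3° with length 8.4, so Z = (-3.457, 7.656). ∠DZM = 35.6° gives ZM at -30.10° from the x-axis; with |ZM| = 20.9, M = (14.62, -2.826). ∠ZMQ = 116.8° gives MQ at -93.30° from the x-axis; with |MQ| = 20.5, Q = (13.44, -23.29). ∠MQG = 83.9° gives QG at 170.6° from the x-axis; with |QG| = 24.3, G = (-10.53, -19.32). ∠QGE = 137.4° gives GE at 128.0° from the x-axis; with |GE| = 18.1, E = (-21.67, -5.060). ∠GEV = 58.2° gives EV at 6.200° from the x-axis; with |EV| = 19.3, V = (-2.485, -2.976). ∠EVR = 69.8° gives VR at -104.0° from the x-axis; with |VR| = 29.2, R = (-9.549, -31.31). Then |ZR| = |R − Z| = 39.44.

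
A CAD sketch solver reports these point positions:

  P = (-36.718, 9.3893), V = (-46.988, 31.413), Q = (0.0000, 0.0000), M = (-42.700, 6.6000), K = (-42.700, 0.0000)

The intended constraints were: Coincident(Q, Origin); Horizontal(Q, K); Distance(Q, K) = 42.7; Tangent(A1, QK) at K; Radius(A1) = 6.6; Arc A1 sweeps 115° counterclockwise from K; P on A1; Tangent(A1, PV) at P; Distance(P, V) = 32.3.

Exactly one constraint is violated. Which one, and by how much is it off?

Distance(P, V) = 32.3 — off by 8.00.

Q = (0.00, 0.00) ✓; Q.y = 0.00, K.y = 0.00 ✓; |QK| = 42.70 ✓; ∠(MK, KQ) = 90.00° ✓; |MK| = 6.600 ✓; bearing(M→P) − bearing(M→K) = 115.0° ✓; |MP| = 6.600 ✓; ∠(MP, PV) = 90.00° ✓; |PV| = 24.30 ✗.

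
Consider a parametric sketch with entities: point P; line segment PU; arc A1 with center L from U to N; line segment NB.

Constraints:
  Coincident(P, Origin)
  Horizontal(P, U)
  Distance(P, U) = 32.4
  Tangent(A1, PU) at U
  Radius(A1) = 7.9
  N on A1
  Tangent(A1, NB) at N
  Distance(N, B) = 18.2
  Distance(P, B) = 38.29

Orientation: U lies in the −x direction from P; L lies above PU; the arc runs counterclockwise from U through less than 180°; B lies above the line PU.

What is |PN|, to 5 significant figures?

26.176

P is at the origin; P and U share the same y with |PU| = 32.4 and U on the −x side, so U = (-32.400, 0.0000). Tangency of A1 to PU means the radius LU is perpendicular to PU, so L = U + (0, 7.9) = (-32.400, 7.9000). Since LN ⟂ NB (tangency), |LB| = √(7.9² + 18.2²) = 19.841 regardless of where N sits on A1. So B lies on both circle(P, 38.29) and circle(L, 19.841); the above-PU intersection is B = (-27.124, 27.026). N is the foot of the tangent from B: N = (-24.578, 9.0052).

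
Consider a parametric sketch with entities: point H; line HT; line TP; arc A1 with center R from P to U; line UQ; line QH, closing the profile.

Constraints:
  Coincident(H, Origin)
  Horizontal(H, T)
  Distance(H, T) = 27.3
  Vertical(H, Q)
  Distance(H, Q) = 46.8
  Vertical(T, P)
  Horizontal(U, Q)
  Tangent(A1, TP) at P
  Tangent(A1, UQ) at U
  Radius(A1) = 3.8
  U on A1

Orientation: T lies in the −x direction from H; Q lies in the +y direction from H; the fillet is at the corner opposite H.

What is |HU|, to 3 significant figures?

52.4

H is at the origin; H and T share the same y with |HT| = 27.3 and T on the −x side, so T = (-27.3, 0.00). HQ is vertical with |HQ| = 46.8 and Q on the +y side, so Q = (0.00, 46.8). The virtual corner opposite H is at (-27.3, 46.8). Since A1 is tangent to TP there, RP ⟂ TP and since A1 is tangent to UQ there, RU ⟂ UQ, with radius 3.8, so the center R sits 3.8 in from both sides at R = (-23.5, 43.0). That places the tangent points at P = (-27.3, 43.0) on TP and U = (-23.5, 46.8) on UQ. Then |HU| = |U − H| = 52.4.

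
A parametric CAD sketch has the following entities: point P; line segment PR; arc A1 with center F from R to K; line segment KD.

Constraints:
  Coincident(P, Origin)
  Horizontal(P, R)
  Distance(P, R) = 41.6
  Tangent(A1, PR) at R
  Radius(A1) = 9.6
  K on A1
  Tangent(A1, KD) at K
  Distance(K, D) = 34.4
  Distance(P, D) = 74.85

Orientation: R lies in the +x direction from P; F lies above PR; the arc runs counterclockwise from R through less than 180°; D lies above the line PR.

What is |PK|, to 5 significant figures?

50.462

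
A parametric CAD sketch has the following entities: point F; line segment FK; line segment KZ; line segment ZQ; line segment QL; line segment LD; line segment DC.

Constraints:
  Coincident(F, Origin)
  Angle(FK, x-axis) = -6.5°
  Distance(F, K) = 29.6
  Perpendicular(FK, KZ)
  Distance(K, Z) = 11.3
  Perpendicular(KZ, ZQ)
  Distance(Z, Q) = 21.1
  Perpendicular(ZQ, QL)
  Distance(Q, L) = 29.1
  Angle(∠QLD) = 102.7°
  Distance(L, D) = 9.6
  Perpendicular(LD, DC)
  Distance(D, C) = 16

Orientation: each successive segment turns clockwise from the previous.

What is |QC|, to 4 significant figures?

20.23

∠QLD = 102.7° gives LD at 6.200° from the x-axis; with |LD| = 9.6, D = (20.00, 17.76). The perpendicularity gives DC at right angles to LD, so DC runs at -83.80°; with |DC| = 16.0, C = (21.73, 1.854). Then |QC| = |C − Q| = 20.23.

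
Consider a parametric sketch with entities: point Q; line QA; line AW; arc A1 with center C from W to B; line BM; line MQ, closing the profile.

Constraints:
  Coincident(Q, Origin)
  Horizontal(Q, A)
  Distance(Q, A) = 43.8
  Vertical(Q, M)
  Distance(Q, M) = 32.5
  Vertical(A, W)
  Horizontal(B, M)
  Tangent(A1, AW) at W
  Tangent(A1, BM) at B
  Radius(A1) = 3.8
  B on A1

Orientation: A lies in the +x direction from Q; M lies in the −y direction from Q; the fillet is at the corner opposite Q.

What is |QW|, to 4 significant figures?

52.37

Q is at the origin; Q and A share the same y with |QA| = 43.8 and A on the +x side, so A = (43.80, 0.000). Q and M share the same x with |QM| = 32.5 and M on the −y side, so M = (0.000, -32.50). The virtual corner opposite Q is at (43.80, -32.50). A1 meets AW tangentially, so CW is at right angles to AW and since A1 is tangent to BM there, CB ⟂ BM, with radius 3.8, so the center C sits 3.8 in from both sides at C = (40.00, -28.70). That places the tangent points at W = (43.80, -28.70) on AW and B = (40.00, -32.50) on BM. Then |QW| = |W − Q| = 52.37.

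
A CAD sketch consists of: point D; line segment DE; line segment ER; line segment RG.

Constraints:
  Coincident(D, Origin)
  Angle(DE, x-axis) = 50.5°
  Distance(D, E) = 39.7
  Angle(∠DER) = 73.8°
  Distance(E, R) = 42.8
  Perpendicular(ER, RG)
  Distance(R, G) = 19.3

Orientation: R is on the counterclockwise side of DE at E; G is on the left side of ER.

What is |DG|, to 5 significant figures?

36.888

D is at the origin; DE runs at 50.5° with length 39.7, so E = 39.7·(cos 50.5°, sin 50.5°) = (25.252, 30.633). ∠DER = 73.8°, so ER runs at 50.5° + (180° − 73.8°) = 156.70° from the x-axis; with |ER| = 42.8, R = E + 42.8·(cos 156.70°, sin 156.70°) = (-14.057, 47.563). ER is perpendicular to RG; with |RG| = 19.3 on the left of ER, G = R + 19.3·(-0.39555, -0.91845) = (-21.691, 29.837). Then |DG| = |G − D| = 36.888.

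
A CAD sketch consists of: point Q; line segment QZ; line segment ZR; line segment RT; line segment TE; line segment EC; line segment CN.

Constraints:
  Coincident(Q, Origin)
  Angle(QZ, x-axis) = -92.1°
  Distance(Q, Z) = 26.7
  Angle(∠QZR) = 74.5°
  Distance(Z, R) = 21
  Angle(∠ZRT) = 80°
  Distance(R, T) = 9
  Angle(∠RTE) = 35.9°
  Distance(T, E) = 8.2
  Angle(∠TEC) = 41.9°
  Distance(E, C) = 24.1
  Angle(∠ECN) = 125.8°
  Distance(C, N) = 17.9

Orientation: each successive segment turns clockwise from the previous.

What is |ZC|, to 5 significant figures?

39.612

Q is at the origin; QZ runs at -92.1° with length 26.7, so Z = (-0.97839, -26.682). ∠QZR = 74.5° gives ZR at 162.40° from the x-axis; with |ZR| = 21.0, R = (-20.995, -20.332). ∠ZRT = 80.0° gives RT at 62.400° from the x-axis; with |RT| = 9.0, T = (-16.826, -12.356). ∠RTE = 35.9° gives TE at -81.700° from the x-axis; with |TE| = 8.2, E = (-15.642, -20.471). ∠TEC = 41.9° gives EC at 140.20° from the x-axis; with |EC| = 24.1, C = (-34.158, -5.0439). Then |ZC| = |C − Z| = 39.612.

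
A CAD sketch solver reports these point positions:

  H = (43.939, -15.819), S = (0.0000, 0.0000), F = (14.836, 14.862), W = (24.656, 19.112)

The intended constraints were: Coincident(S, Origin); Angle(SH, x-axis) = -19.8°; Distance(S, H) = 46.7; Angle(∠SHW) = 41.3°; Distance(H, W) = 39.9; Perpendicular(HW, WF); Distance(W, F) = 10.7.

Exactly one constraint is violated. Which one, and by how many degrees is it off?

Perpendicular(HW, WF) — off by 5.50°.

S = (0.00, 0.00) ✓; SH at -19.80° ✓; |SH| = 46.70 ✓; ∠SHW = 41.30° ✓; |HW| = 39.90 ✓; ∠(HW, WF) = 84.50° ✗; |WF| = 10.70 ✓.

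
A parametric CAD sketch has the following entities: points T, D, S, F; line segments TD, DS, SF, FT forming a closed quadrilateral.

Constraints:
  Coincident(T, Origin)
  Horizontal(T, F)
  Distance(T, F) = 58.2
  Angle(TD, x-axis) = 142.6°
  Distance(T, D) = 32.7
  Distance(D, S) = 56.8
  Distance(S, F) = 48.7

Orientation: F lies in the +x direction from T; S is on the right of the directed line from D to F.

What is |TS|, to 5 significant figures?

24.811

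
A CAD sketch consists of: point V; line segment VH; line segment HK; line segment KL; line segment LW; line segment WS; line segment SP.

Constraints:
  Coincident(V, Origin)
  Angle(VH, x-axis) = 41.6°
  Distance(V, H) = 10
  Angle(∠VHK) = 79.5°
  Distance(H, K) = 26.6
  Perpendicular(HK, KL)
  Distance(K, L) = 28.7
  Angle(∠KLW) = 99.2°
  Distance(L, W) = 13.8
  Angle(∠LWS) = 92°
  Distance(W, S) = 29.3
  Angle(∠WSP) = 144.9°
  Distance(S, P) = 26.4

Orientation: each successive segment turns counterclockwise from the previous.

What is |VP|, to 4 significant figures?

35.67

V is at the origin; VH runs at 41.6° with length 10.0, so H = (7.478, 6.639). ∠VHK = 79.5° gives HK at 142.1° from the x-axis; with |HK| = 26.6, K = (-13.51, 22.98). HK ⟂ KL, so KL runs at -127.9°; with |KL| = 28.7, L = (-31.14, 0.3325). ∠KLW = 99.2° gives LW at -47.10° from the x-axis; with |LW| = 13.8, W = (-21.75, -9.777). ∠LWS = 92.0° gives WS at 40.90° from the x-axis; with |WS| = 29.3, S = (0.3988, 9.407). ∠WSP = 144.9° gives SP at 76.00° from the x-axis; with |SP| = 26.4, P = (6.786, 35.02). Then |VP| = |P − V| = 35.67.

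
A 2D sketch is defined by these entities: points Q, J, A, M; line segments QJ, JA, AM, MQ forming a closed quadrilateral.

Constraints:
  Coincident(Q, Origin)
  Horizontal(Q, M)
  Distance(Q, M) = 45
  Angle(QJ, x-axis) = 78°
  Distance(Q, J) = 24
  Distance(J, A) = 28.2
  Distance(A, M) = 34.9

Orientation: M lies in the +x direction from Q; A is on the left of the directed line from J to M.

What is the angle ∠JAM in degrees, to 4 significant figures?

94.04°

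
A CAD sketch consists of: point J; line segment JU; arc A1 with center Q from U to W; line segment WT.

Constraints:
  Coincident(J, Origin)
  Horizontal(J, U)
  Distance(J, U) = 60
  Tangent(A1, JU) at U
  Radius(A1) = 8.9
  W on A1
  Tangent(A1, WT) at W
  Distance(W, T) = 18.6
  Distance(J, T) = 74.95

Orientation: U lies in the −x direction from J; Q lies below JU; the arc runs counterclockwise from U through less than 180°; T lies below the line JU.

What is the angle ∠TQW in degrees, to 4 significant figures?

64.43°

J is at the origin; JU is horizontal with |JU| = 60.0 and U on the −x side, so U = (-60.00, 0.000). A1 meets JU tangentially, so QU is at right angles to JU, so Q = U + (0, -8.9) = (-60.00, -8.900). Since QW ⟂ WT (tangency), |QT| = √(8.9² + 18.6²) = 20.62 regardless of where W sits on A1. So T lies on both circle(J, 74.95) and circle(Q, 20.62); the below-JU intersection is T = (-69.93, -26.97). W is the foot of the tangent from T: W = (-68.89, -8.401).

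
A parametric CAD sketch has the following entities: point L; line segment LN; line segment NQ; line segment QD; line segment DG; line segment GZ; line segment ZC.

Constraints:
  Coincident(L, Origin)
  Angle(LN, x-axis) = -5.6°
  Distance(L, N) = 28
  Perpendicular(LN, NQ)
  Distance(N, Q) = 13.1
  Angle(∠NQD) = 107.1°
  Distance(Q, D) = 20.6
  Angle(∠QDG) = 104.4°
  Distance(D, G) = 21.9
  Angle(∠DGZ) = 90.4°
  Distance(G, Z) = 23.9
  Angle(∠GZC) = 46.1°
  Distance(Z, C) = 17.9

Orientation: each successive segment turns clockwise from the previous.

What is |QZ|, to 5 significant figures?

27.475

L is at the origin; LN runs at -5.6° with length 28.0, so N = (27.866, -2.7323). LN ⟂ NQ, so NQ runs at -95.600°; with |NQ| = 13.1, Q = (26.588, -15.770). ∠NQD = 107.1° gives QD at -168.50° from the x-axis; with |QD| = 20.6, D = (6.4016, -19.877). ∠QDG = 104.4° gives DG at 115.90° from the x-axis; with |DG| = 21.9, G = (-3.1644, -0.17646). ∠DGZ = 90.4° gives GZ at 26.300° from the x-axis; with |GZ| = 23.9, Z = (18.262, 10.413). Then |QZ| = |Z − Q| = 27.475.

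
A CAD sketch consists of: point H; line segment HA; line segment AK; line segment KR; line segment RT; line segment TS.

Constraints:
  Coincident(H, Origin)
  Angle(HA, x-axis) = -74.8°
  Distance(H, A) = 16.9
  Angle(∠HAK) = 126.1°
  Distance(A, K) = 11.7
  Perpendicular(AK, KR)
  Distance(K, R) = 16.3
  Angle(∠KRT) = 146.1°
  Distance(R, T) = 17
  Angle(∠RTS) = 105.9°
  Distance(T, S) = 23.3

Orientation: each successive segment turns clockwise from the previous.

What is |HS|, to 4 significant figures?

13.82

H is at the origin; HA runs at -74.8° with length 16.9, so A = (4.431, -16.31). ∠HAK = 126.1° gives AK at -128.7° from the x-axis; with |AK| = 11.7, K = (-2.884, -25.44). The perpendicularity gives KR at right angles to AK, so KR runs at 141.3°; with |KR| = 16.3, R = (-15.61, -15.25). ∠KRT = 146.1° gives RT at 107.4° from the x-axis; with |RT| = 17.0, T = (-20.69, 0.9737). ∠RTS = 105.9° gives TS at 33.30° from the x-axis; with |TS| = 23.3, S = (-1.215, 13.77). Then |HS| = |S − H| = 13.82.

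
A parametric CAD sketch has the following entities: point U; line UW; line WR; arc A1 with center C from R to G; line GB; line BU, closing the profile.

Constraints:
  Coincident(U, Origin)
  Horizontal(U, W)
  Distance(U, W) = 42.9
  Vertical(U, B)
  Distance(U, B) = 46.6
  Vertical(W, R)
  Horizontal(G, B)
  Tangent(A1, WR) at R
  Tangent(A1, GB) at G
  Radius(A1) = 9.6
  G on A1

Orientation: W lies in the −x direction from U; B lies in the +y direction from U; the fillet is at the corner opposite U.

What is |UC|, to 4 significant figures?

49.78

U is at the origin; U and W share the same y with |UW| = 42.9 and W on the −x side, so W = (-42.90, 0.000). U and B share the same x with |UB| = 46.6 and B on the +y side, so B = (0.000, 46.60). The virtual corner opposite U is at (-42.90, 46.60). A1 meets WR tangentially, so CR is at right angles to WR and tangency of A1 to GB means the radius CG is perpendicular to GB, with radius 9.6, so the center C sits 9.6 in from both sides at C = (-33.30, 37.00). Then |UC| = |C − U| = 49.78.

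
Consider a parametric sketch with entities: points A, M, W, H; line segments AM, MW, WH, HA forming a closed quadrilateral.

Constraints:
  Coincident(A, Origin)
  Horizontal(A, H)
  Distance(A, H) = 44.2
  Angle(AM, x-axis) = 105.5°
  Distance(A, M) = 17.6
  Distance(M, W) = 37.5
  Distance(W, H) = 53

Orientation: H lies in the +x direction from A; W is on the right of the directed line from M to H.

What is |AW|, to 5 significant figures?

21.062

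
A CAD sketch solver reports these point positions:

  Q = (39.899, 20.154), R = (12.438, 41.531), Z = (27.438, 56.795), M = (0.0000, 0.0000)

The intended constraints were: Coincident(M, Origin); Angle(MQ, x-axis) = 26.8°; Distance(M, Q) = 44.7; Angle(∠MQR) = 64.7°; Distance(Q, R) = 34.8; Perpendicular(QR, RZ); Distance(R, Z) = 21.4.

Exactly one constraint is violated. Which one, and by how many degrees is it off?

Perpendicular(QR, RZ) — off by 6.60°.

M = (0.00, 0.00) ✓; MQ at 26.80° ✓; |MQ| = 44.70 ✓; ∠MQR = 64.70° ✓; |QR| = 34.80 ✓; ∠(QR, RZ) = 96.60° ✗; |RZ| = 21.40 ✓.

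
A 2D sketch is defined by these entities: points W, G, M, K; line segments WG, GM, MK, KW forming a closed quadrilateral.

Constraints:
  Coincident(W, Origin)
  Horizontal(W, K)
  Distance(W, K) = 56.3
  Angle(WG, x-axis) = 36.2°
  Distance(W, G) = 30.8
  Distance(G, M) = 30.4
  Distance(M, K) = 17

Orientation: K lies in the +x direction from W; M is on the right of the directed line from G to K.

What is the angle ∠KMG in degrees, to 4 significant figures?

95.92°

Checks: |GM| = 30.40 ✓; |MK| = 17.00 ✓.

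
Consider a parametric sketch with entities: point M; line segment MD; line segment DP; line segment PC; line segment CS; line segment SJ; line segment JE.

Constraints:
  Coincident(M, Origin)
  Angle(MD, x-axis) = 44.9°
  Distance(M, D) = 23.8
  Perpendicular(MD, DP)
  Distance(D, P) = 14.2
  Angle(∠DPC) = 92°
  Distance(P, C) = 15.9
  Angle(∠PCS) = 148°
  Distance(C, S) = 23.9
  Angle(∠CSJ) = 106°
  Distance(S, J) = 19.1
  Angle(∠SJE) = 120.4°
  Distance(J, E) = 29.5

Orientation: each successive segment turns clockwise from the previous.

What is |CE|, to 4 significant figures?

40.69

M is at the origin; MD runs at 44.9° with length 23.8, so D = (16.86, 16.80). MD is perpendicular to DP, so DP runs at -45.10°; with |DP| = 14.2, P = (26.88, 6.741). ∠DPC = 92.0° gives PC at -133.1° from the x-axis; with |PC| = 15.9, C = (16.02, -4.868). ∠PCS = 148.0° gives CS at -165.1° from the x-axis; with |CS| = 23.9, S = (-7.079, -11.01). ∠CSJ = 106.0° gives SJ at 120.9° from the x-axis; with |SJ| = 19.1, J = (-16.89, 5.375). ∠SJE = 120.4° gives JE at 61.30° from the x-axis; with |JE| = 29.5, E = (-2.721, 31.25). Then |CE| = |E − C| = 40.69.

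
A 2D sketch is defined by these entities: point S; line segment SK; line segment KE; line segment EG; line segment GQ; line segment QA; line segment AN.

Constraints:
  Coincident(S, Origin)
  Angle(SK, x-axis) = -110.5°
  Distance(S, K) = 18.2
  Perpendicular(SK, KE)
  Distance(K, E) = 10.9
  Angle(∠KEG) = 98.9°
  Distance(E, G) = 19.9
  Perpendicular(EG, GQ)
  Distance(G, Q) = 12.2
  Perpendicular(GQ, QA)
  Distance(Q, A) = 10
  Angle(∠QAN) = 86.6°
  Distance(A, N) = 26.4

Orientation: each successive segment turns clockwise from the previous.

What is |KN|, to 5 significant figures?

28.180

S is at the origin; SK runs at -110.5° with length 18.2, so K = (-6.3738, -17.047). SK is perpendicular to KE, so KE runs at 159.50°; with |KE| = 10.9, E = (-16.584, -13.230). ∠KEG = 98.9° gives EG at 78.400° from the x-axis; with |EG| = 19.9, G = (-12.582, 6.2634). EG ⟂ GQ, so GQ runs at -11.600°; with |GQ| = 12.2, Q = (-0.63123, 3.8102). GQ is perpendicular to QA, so QA runs at -101.60°; with |QA| = 10.0, A = (-2.6420, -5.9855). ∠QAN = 86.6° gives AN at 165.00° from the x-axis; with |AN| = 26.4, N = (-28.142, 0.84729). Then |KN| = |N − K| = 28.180.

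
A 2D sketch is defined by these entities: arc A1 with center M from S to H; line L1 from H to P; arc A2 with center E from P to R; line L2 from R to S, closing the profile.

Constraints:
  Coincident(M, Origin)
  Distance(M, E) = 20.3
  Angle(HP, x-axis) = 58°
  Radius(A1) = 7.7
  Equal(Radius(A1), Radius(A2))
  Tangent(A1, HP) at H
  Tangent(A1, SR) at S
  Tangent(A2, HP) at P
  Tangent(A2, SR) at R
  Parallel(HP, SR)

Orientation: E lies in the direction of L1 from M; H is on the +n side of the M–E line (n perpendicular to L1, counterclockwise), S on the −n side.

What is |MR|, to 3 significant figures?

21.7

Tangency of A1 to both parallel lines with radius 7.7 puts H and S at M ± 7.7·n: H = (-6.53, 4.08), S = (6.53, -4.08). Equal radii place P and R the same way about E: P = E + 7.7·n = (4.23, 21.3), R = E − 7.7·n = (17.3, 13.1). Then |MR| = |R − M| = 21.7.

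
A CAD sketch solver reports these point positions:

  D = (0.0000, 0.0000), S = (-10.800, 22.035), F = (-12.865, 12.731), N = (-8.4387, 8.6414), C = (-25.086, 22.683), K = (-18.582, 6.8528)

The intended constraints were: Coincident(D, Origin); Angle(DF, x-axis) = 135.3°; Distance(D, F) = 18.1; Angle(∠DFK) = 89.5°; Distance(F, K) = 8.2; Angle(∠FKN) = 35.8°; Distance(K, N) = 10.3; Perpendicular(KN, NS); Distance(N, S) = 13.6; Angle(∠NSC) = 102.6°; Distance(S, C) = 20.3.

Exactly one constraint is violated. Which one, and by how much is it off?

Distance(S, C) = 20.3 — off by 6.00.

D = (0.00, 0.00) ✓; DF at 135.3° ✓; |DF| = 18.10 ✓; ∠DFK = 89.50° ✓; |FK| = 8.200 ✓; ∠FKN = 35.80° ✓; |KN| = 10.30 ✓; ∠(KN, NS) = 90.00° ✓; |NS| = 13.60 ✓; ∠NSC = 102.6° ✓; |SC| = 14.30 ✗.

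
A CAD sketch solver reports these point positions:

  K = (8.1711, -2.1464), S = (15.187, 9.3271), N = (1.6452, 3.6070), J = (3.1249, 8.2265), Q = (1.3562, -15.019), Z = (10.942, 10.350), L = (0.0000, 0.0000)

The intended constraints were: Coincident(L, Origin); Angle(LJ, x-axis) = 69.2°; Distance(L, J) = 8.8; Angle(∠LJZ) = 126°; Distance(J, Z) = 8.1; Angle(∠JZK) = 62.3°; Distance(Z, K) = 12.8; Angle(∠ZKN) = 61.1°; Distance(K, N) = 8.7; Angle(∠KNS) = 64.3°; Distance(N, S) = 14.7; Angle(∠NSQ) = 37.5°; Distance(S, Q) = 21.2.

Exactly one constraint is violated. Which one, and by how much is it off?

Distance(S, Q) = 21.2 — off by 6.80.

L = (0.00, 0.00) ✓; LJ at 69.20° ✓; |LJ| = 8.800 ✓; ∠LJZ = 126.0° ✓; |JZ| = 8.100 ✓; ∠JZK = 62.30° ✓; |ZK| = 12.80 ✓; ∠ZKN = 61.10° ✓; |KN| = 8.700 ✓; ∠KNS = 64.30° ✓; |NS| = 14.70 ✓; ∠NSQ = 37.50° ✓; |SQ| = 28.00 ✗.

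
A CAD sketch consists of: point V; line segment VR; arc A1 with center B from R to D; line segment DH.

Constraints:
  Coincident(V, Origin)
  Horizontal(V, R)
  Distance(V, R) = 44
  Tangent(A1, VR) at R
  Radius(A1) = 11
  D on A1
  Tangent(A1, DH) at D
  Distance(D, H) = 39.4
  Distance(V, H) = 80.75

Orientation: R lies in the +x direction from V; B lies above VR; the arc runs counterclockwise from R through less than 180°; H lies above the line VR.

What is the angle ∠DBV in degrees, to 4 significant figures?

146.8°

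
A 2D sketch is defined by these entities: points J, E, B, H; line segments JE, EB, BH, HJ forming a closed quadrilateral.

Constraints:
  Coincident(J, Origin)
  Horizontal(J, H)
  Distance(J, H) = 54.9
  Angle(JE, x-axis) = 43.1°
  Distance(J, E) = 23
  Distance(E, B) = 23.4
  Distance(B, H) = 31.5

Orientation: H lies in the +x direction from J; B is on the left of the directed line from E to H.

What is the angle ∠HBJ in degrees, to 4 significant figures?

88.24°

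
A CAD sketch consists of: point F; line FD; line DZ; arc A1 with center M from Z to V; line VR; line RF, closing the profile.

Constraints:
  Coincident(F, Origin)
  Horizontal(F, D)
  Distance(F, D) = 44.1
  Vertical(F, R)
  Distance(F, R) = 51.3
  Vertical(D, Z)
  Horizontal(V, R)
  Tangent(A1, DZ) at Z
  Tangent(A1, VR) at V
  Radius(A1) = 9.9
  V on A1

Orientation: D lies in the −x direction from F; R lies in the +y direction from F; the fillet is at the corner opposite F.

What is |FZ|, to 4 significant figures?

60.49

F is at the origin; FD is horizontal with |FD| = 44.1 and D on the −x side, so D = (-44.10, 0.000). F and R share the same x with |FR| = 51.3 and R on the +y side, so R = (0.000, 51.30). The virtual corner opposite F is at (-44.10, 51.30). A1 meets DZ tangentially, so MZ is at right angles to DZ and since A1 is tangent to VR there, MV ⟂ VR, with radius 9.9, so the center M sits 9.9 in from both sides at M = (-34.20, 41.40). That places the tangent points at Z = (-44.10, 41.40) on DZ and V = (-34.20, 51.30) on VR. Then |FZ| = |Z − F| = 60.49.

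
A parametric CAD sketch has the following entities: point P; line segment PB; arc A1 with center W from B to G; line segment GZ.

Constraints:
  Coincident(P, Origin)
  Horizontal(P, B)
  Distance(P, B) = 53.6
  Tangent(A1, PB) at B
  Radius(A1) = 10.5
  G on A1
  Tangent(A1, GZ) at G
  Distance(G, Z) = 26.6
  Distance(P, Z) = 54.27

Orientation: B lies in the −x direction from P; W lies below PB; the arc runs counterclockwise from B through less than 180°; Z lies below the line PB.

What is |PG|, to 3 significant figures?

63.3

P is at the origin; P and B share the same y with |PB| = 53.6 and B on the −x side, so B = (-53.6, 0.00). Tangency of A1 to PB means the radius WB is perpendicular to PB, so W = B + (0, -10.5) = (-53.6, -10.5). Since WG ⟂ GZ (tangency), |WZ| = √(10.5² + 26.6²) = 28.6 regardless of where G sits on A1. So Z lies on both circle(P, 54.27) and circle(W, 28.6); the below-PB intersection is Z = (-40.6, -36.0). G is the foot of the tangent from Z: G = (-60.6, -18.4).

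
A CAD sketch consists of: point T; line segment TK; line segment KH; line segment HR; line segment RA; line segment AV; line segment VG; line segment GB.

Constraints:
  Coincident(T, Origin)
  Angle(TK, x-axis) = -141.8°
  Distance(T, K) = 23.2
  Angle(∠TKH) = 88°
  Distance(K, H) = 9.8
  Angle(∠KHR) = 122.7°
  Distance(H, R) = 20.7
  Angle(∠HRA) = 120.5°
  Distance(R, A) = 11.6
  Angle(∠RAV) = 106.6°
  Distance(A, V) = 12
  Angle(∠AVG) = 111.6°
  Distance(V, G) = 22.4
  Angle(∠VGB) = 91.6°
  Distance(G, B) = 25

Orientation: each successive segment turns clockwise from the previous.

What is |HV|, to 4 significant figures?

26.31

T is at the origin; TK runs at -141.8° with length 23.2, so K = (-18.23, -14.35). ∠TKH = 88.0° gives KH at 126.2° from the x-axis; with |KH| = 9.8, H = (-24.02, -6.439). ∠KHR = 122.7° gives HR at 68.90° from the x-axis; with |HR| = 20.7, R = (-16.57, 12.87). ∠HRA = 120.5° gives RA at 9.400° from the x-axis; with |RA| = 11.6, A = (-5.124, 14.77). ∠RAV = 106.6° gives AV at -64.00° from the x-axis; with |AV| = 12.0, V = (0.1368, 3.982). Then |HV| = |V − H| = 26.31.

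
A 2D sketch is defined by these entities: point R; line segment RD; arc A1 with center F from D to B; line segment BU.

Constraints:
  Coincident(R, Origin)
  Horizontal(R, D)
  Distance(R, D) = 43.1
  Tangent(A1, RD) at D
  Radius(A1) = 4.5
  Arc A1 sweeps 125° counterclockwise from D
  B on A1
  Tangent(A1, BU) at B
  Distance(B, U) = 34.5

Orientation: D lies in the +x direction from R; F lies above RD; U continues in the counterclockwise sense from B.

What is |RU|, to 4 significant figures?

44.47

On A1, D sits at bearing -90° from F; a 125° counterclockwise sweep puts B at bearing 35°, so B = F + 4.5·(cos 35°, sin 35°) = (46.79, 7.081). The tangent condition forces FB to be normal to BU, so BU runs along (−sin 35°, cos 35°); with |BU| = 34.5, U = (27.00, 35.34). Then |RU| = |U − R| = 44.47.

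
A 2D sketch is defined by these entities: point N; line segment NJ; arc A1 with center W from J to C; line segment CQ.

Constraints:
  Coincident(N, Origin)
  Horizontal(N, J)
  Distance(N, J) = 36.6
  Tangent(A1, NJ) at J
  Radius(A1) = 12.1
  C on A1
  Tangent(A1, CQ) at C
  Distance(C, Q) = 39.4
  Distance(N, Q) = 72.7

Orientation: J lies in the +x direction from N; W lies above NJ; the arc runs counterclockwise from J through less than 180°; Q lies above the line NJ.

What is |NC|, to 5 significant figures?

49.825

N is at the origin; NJ is horizontal with |NJ| = 36.6 and J on the +x side, so J = (36.600, 0.0000). A1 meets NJ tangentially, so WJ is at right angles to NJ, so W = J + (0, 12.1) = (36.600, 12.100). Since WC ⟂ CQ (tangency), |WQ| = √(12.1² + 39.4²) = 41.216 regardless of where C sits on A1. So Q lies on both circle(N, 72.7) and circle(W, 41.216); the above-NJ intersection is Q = (52.761, 50.016). C is the foot of the tangent from Q: C = (48.633, 10.832).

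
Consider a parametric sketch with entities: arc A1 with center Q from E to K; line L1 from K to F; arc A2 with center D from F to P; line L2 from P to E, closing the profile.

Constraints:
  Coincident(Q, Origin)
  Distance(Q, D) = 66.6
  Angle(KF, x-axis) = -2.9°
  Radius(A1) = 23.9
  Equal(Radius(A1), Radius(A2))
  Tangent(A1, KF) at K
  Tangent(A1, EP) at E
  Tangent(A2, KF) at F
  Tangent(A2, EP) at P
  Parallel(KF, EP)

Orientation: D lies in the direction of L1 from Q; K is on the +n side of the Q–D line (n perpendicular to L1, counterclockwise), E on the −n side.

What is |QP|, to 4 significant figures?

70.76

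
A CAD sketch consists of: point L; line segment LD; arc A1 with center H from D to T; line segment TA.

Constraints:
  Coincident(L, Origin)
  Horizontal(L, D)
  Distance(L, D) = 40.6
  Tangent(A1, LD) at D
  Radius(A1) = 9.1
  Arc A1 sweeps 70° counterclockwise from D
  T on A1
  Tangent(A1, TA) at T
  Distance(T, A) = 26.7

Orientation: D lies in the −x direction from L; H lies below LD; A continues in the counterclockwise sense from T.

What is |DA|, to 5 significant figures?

35.756

L is at the origin; LD is horizontal with |LD| = 40.6 and D on the −x side, so D = (-40.600, 0.0000). A1 meets LD tangentially, so HD is at right angles to LD, so H = D + (0, -9.1) = (-40.600, -9.1000). On A1, D sits at bearing 90° from H; a 70° counterclockwise sweep puts T at bearing 160°, so T = H + 9.1·(cos 160°, sin 160°) = (-49.151, -5.9876). Tangency of A1 to TA means the radius HT is perpendicular to TA, so TA runs along (−sin 160°, cos 160°); with |TA| = 26.7, A = (-58.283, -31.077). Then |DA| = |A − D| = 35.756.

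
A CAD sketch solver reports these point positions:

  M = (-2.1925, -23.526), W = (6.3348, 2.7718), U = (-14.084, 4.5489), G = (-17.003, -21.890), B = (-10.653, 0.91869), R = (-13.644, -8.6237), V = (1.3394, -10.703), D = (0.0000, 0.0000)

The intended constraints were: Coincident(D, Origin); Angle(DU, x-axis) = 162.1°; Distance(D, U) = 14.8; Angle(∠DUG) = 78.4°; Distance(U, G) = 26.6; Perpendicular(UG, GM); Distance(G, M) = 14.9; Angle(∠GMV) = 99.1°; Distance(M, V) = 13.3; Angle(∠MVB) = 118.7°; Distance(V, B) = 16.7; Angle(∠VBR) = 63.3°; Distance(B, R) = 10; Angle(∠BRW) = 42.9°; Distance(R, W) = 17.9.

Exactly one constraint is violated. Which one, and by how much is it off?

Distance(R, W) = 17.9 — off by 5.10.

D = (0.00, 0.00) ✓; DU at 162.1° ✓; |DU| = 14.80 ✓; ∠DUG = 78.40° ✓; |UG| = 26.60 ✓; ∠(UG, GM) = 90.00° ✓; |GM| = 14.90 ✓; ∠GMV = 99.10° ✓; |MV| = 13.30 ✓; ∠MVB = 118.7° ✓; |VB| = 16.70 ✓; ∠VBR = 63.30° ✓; |BR| = 10.00 ✓; ∠BRW = 42.90° ✓; |RW| = 23.00 ✗.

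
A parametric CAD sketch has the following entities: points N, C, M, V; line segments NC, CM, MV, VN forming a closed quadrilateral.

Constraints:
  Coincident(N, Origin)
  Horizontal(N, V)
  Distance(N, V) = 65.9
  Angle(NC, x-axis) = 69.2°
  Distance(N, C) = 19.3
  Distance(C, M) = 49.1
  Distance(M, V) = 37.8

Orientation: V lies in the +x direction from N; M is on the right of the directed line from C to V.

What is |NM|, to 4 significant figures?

41.53

N is at the origin; NV is horizontal with |NV| = 65.9 and V in +x, so V = (65.9, 0). NC runs at 69.2° with |NC| = 19.3, so C = (6.854, 18.04). M is determined by |CM| = 49.1 and |MV| = 37.8 together: it lies at the intersection of circle(C, 49.1) and circle(V, 37.8). With |CV| = 61.74, the foot of the radical line on CV is 38.82 from C and the perpendicular offset is √(49.1² − 38.82²) = 30.06. Taking the right-of-CV solution: M = (35.20, -22.05).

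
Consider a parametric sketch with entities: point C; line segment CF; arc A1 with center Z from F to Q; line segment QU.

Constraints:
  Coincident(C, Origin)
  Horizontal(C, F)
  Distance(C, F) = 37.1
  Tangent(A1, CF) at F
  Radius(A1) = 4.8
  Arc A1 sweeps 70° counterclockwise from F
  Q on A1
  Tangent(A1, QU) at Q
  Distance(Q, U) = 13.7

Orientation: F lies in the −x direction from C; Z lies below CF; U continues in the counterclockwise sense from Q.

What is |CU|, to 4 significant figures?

48.99

C is at the origin; C and F share the same y with |CF| = 37.1 and F on the −x side, so F = (-37.10, 0.000). Since A1 is tangent to CF there, ZF ⟂ CF, so Z = F + (0, -4.8) = (-37.10, -4.800). On A1, F sits at bearing 90° from Z; a 70° counterclockwise sweep puts Q at bearing 160°, so Q = Z + 4.8·(cos 160°, sin 160°) = (-41.61, -3.158). Since A1 is tangent to QU there, ZQ ⟂ QU, so QU runs along (−sin 160°, cos 160°); with |QU| = 13.7, U = (-46.30, -16.03). Then |CU| = |U − C| = 48.99.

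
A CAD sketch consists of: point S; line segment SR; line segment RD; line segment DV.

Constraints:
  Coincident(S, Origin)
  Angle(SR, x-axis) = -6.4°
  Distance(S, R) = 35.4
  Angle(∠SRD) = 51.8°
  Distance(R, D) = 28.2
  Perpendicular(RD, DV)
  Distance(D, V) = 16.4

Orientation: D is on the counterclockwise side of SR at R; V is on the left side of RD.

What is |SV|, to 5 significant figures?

13.046

S is at the origin; SR runs at -6.4° with length 35.4, so R = 35.4·(cos -6.4°, sin -6.4°) = (35.179, -3.9460). ∠SRD = 51.8°, so RD runs at -6.4° + (180° − 51.8°) = 121.80° from the x-axis; with |RD| = 28.2, D = R + 28.2·(cos 121.80°, sin 121.80°) = (20.319, 20.021). RD ⟂ DV; with |DV| = 16.4 on the left of RD, V = D + 16.4·(-0.84989, -0.52696) = (6.3810, 11.379). Then |SV| = |V − S| = 13.046.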